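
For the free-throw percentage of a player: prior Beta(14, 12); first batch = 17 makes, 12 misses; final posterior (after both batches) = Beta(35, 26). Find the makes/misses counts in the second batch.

Because Beta–binomial updating is additive in the counts, the combined data contributed (α_post−α_prior, β_post−β_prior) successes and failures.
Total across both batches: 35−14=21 makes, 26−12=14 misses.
Subtract the first batch: 21−17=4 makes and 14−12=2 misses.

4 makes and 2 misses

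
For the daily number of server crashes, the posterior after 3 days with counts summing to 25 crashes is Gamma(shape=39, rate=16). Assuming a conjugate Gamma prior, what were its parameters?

Gamma–Poisson conjugacy: posterior shape = α + Σxᵢ, posterior rate = β + n.
So α = 39 − 25 = 14 and β = 16 − 3 = 13.

Gamma(shape=14, rate=13)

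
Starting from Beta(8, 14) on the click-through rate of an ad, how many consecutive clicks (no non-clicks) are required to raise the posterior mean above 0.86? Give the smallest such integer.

After k clicks and 0 non-clicks the posterior is Beta(8+k, 14), with mean (8+k)/(8+14+k).
Set (8+k)/(22+k) > 0.86 and solve: k > (0.86·22 − 8)/(1 − 0.86) = 78.000.
The smallest integer exceeding 78.000 is 79, and checking k=79: (87)/(101) = 0.8614 > 0.86.

k = 79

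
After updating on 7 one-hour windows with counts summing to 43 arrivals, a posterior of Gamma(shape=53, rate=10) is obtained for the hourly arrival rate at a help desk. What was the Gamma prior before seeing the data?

Gamma(shape=10, rate=3)

Gamma–Poisson conjugacy: posterior shape = α + Σxᵢ, posterior rate = β + n.
So α = 53 − 43 = 10 and β = 10 − 7 = 3.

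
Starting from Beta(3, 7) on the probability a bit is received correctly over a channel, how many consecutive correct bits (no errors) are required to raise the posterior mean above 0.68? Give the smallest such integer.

k = 12

After k correct bits and 0 errors the posterior is Beta(3+k, 7), with mean (3+k)/(3+7+k).
Set (3+k)/(10+k) > 0.68 and solve: k > (0.68·10 − 3)/(1 − 0.68) = 11.875.
The smallest integer exceeding 11.875 is 12.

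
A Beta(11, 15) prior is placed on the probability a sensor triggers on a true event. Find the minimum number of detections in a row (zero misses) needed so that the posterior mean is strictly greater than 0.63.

After k detections and 0 misses the posterior is Beta(11+k, 15), with mean (11+k)/(11+15+k).
Set (11+k)/(26+k) > 0.63 and solve: k > (0.63·26 − 11)/(1 − 0.63) = 14.541.
The smallest integer exceeding 14.541 is 15.

k = 15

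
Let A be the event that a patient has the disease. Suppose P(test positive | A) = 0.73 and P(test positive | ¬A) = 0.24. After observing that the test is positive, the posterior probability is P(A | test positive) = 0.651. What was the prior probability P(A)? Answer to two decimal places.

P(A) = 0.38

In odds form, posterior odds = prior odds × likelihood ratio, so prior odds = posterior odds ÷ LR.
Posterior odds = 0.651/(1−0.651) = 1.8653. LR = 0.73/0.24 = 3.0417.
Prior odds = 1.8653/3.0417 = 0.6132, so P(A) = 0.6132/(1+0.6132) ≈ 0.38.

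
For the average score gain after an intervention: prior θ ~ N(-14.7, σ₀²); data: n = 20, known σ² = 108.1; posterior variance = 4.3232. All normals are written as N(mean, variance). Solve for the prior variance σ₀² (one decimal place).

For the Normal–Normal model with known σ², precisions add: τ_n = τ₀ + n/σ².
So 1/σ₀² = 1/4.3232 − 20/108.1 = 0.231310 − 0.185014 = 0.046296.
Hence σ₀² = 1/0.046296 ≈ 21.6.

σ₀² = 21.6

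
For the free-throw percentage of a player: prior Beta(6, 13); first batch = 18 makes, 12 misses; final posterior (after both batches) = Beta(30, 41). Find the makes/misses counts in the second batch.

Because Beta–binomial updating is additive in the counts, the combined data contributed (α_post−α_prior, β_post−β_prior) successes and failures.
Total across both batches: 30−6=24 makes, 41−13=28 misses.
Subtract the first batch: 24−18=6 makes and 28−12=16 misses.

6 makes and 16 misses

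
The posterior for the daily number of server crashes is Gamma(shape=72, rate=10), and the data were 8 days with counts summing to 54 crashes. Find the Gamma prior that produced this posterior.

A Gamma(α, β) prior (rate parametrization) on a Poisson rate with n observations summing to S gives posterior Gamma(α+S, β+n).
So α = 72 − 54 = 18 and β = 10 − 8 = 2.

Gamma(shape=18, rate=2)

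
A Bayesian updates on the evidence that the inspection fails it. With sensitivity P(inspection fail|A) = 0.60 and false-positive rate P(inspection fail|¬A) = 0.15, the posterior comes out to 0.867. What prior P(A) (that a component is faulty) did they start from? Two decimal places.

P(A) = 0.62

Bayes' rule in odds form gives O(A|E) = O(A)·[P(E|A)/P(E|¬A)], hence O(A) = O(A|E)/LR.
Posterior odds = 0.867/(1−0.867) = 6.5188. LR = 0.60/0.15 = 4.0000.
Prior odds = 6.5188/4.0000 = 1.6297, so P(A) = 1.6297/(1+1.6297) ≈ 0.62.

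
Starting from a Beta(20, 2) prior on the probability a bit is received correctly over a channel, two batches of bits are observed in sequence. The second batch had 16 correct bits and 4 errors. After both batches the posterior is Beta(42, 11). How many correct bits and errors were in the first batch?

Sequential conjugate updates are equivalent to a single update on the pooled data, so total successes = posterior α − prior α and total failures = posterior β − prior β.
Total across both batches: 42−20=22 correct bits, 11−2=9 errors.
Subtract the second batch: 22−16=6 correct bits and 9−4=5 errors.

6 correct bits and 5 errors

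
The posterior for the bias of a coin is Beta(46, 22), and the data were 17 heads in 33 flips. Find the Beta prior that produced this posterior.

Beta(29, 6)

Beta is conjugate to the binomial likelihood: posterior = Beta(a+s, b+f).
Subtract the data counts: 46−17=29, 22−16=6.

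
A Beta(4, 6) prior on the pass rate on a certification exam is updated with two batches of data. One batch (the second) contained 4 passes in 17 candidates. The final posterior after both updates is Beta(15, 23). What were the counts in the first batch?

Sequential conjugate updates are equivalent to a single update on the pooled data, so total successes = posterior α − prior α and total failures = posterior β − prior β.
Total across both batches: 15−4=11 passes, 23−6=17 failures.
Subtract the second batch: 11−4=7 passes and 17−13=4 failures.

7 passes and 4 failures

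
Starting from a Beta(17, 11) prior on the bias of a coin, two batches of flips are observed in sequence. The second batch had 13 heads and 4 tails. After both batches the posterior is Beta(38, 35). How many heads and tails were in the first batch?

Because Beta–binomial updating is additive in the counts, the combined data contributed (α_post−α_prior, β_post−β_prior) successes and failures.
Total across both batches: 38−17=21 heads, 35−11=24 tails.
Subtract the second batch: 21−13=8 heads and 24−4=20 tails.

8 heads and 20 tails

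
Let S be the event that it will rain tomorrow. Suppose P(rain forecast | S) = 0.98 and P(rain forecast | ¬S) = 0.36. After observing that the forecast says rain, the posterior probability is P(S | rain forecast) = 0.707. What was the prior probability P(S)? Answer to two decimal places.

P(S) = 0.47

Bayes' rule in odds form gives O(S|E) = O(S)·[P(E|S)/P(E|¬S)], hence O(S) = O(S|E)/LR.
Posterior odds = 0.707/(1−0.707) = 2.4130. LR = 0.98/0.36 = 2.7222.
Prior odds = 2.4130/2.7222 = 0.8864, so P(S) = 0.8864/(1+0.8864) ≈ 0.47.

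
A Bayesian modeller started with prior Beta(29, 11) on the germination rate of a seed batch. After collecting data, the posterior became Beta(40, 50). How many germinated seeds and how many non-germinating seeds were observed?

A Beta(a, b) prior with s successes and f failures in binomial data gives a Beta(a+s, b+f) posterior.
Match parameters: s=40−29=11, f=50−11=39.

11 germinated seeds and 39 non-germinating seeds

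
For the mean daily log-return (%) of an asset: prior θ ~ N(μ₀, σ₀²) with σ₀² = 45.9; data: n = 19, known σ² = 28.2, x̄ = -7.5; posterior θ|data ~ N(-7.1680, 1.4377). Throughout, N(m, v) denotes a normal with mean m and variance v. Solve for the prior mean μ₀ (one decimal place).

μ₀ = 3.1

With known observation variance, the Normal–Normal posterior has precision τ_n = τ₀ + n/σ² and mean μ_n = (τ₀μ₀ + (n/σ²)x̄)/τ_n.
Here τ₀ = 1/45.9 = 0.021786 and τ_data = 19/28.2 = 0.673759, so τ_n = 0.695545.
Rearranging for μ₀: μ₀ = (μ_n·τ_n − τ_data·x̄)/τ₀ = (-7.1680·0.695545 − 0.673759·-7.5) / 0.021786 = 0.067526/0.021786 ≈ 3.1.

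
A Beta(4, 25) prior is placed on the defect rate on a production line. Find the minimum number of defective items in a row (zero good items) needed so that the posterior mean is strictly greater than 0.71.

k = 58

After k defective items and 0 good items the posterior is Beta(4+k, 25), with mean (4+k)/(4+25+k).
Set (4+k)/(29+k) > 0.71 and solve: k > (0.71·29 − 4)/(1 − 0.71) = 57.207.
The smallest integer exceeding 57.207 is 58, and checking k=58: (62)/(87) = 0.7126 > 0.71.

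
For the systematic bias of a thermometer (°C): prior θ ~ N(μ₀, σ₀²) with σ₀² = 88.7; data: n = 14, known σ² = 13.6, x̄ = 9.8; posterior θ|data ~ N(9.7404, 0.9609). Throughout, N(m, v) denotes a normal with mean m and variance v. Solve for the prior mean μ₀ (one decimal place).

The posterior mean is a precision-weighted average: μ_n = (τ₀μ₀ + τ_data·x̄)/(τ₀+τ_data), with τ₀=1/σ₀² and τ_data=n/σ².
Here τ₀ = 1/88.7 = 0.011274 and τ_data = 14/13.6 = 1.029412, so τ_n = 1.040686.
Rearranging for μ₀: μ₀ = (μ_n·τ_n − τ_data·x̄)/τ₀ = (9.7404·1.040686 − 1.029412·9.8) / 0.011274 = 0.048460/0.011274 ≈ 4.3.

μ₀ = 4.3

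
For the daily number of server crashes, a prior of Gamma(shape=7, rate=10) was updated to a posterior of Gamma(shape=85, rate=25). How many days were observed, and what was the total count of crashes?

n = 15 days with total 78 crashes

Gamma–Poisson conjugacy: posterior shape = α + Σxᵢ, posterior rate = β + n.
Matching: Σxᵢ = 85 − 7 = 78 and n = 25 − 10 = 15.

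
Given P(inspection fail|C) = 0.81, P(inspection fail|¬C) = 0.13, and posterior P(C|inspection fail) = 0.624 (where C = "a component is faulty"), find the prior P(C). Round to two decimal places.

P(C) = 0.21

In odds form, posterior odds = prior odds × likelihood ratio, so prior odds = posterior odds ÷ LR.
Posterior odds = 0.624/(1−0.624) = 1.6596. LR = 0.81/0.13 = 6.2308.
Prior odds = 1.6596/6.2308 = 0.2664, so P(C) = 0.2664/(1+0.2664) ≈ 0.21.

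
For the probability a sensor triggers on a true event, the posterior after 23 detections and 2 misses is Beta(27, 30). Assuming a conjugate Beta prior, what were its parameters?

Beta is conjugate to the binomial likelihood: posterior = Beta(α+s, β+f).
So α = 27 − 23 = 4 and β = 30 − 2 = 28.

Beta(4, 28)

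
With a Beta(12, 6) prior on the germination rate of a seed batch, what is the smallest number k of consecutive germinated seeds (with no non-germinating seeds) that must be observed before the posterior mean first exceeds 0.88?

After k germinated seeds and 0 non-germinating seeds the posterior is Beta(12+k, 6), with mean (12+k)/(12+6+k).
Set (12+k)/(18+k) > 0.88 and solve: k > (0.88·18 − 12)/(1 − 0.88) = 32.000.
The smallest integer exceeding 32.000 is 33, and checking k=33: (45)/(51) = 0.8824 > 0.88.

k = 33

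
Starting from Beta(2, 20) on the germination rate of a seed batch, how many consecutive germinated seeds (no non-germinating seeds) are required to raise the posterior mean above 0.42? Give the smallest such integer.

k = 13

After k germinated seeds and 0 non-germinating seeds the posterior is Beta(2+k, 20), with mean (2+k)/(2+20+k).
Set (2+k)/(22+k) > 0.42 and solve: k > (0.42·22 − 2)/(1 − 0.42) = 12.483.
The smallest integer exceeding 12.483 is 13.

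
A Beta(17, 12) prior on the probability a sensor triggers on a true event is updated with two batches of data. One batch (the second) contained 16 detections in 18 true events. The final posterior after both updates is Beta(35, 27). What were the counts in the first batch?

Sequential conjugate updates are equivalent to a single update on the pooled data, so total successes = posterior α − prior α and total failures = posterior β − prior β.
Total across both batches: 35−17=18 detections, 27−12=15 misses.
Subtract the second batch: 18−16=2 detections and 15−2=13 misses.

2 detections and 13 misses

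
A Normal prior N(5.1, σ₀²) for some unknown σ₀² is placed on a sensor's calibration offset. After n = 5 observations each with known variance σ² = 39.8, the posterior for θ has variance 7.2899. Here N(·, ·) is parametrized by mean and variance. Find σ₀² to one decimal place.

Posterior precision equals prior precision plus data precision: 1/σ_n² = 1/σ₀² + n/σ².
So 1/σ₀² = 1/7.2899 − 5/39.8 = 0.137176 − 0.125628 = 0.011548.
Hence σ₀² = 1/0.011548 ≈ 86.6.

σ₀² = 86.6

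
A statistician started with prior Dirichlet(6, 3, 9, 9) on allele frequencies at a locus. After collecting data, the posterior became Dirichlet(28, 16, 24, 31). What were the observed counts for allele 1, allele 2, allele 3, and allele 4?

counts (22, 13, 15, 22)

For a Dirichlet(α) prior with multinomial counts c, the posterior is Dirichlet(α + c) componentwise.
Counts are posterior − prior componentwise: 28−6=22, 16−3=13, 24−9=15, 31−9=22.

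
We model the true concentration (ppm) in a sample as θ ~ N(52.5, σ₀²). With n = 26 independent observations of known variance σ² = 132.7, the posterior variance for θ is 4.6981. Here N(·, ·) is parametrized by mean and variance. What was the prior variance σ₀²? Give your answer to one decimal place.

σ₀² = 59.1

Posterior precision equals prior precision plus data precision: 1/σ_n² = 1/σ₀² + n/σ².
So 1/σ₀² = 1/4.6981 − 26/132.7 = 0.212852 − 0.195931 = 0.016921.
Hence σ₀² = 1/0.016921 ≈ 59.1.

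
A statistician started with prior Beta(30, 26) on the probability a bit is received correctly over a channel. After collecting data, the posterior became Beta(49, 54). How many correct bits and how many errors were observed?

19 correct bits and 28 errors

Under Beta–binomial conjugacy the posterior parameters are (α+s, β+f).
So s = 49 − 30 = 19 and f = 54 − 26 = 28.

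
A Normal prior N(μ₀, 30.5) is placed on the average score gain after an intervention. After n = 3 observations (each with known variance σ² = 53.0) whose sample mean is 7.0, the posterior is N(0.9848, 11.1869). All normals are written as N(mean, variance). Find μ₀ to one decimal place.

With known observation variance, the Normal–Normal posterior has precision τ_n = τ₀ + n/σ² and mean μ_n = (τ₀μ₀ + (n/σ²)x̄)/τ_n.
Here τ₀ = 1/30.5 = 0.032787 and τ_data = 3/53.0 = 0.056604, so τ_n = 0.089391.
Rearranging for μ₀: μ₀ = (μ_n·τ_n − τ_data·x̄)/τ₀ = (0.9848·0.089391 − 0.056604·7.0) / 0.032787 = -0.308196/0.032787 ≈ -9.4.

μ₀ = -9.4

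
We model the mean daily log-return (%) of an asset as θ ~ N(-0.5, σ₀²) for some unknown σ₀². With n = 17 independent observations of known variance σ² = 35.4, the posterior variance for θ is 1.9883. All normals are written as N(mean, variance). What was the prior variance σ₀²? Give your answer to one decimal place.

σ₀² = 44.0

Posterior precision equals prior precision plus data precision: 1/σ_n² = 1/σ₀² + n/σ².
So 1/σ₀² = 1/1.9883 − 17/35.4 = 0.502942 − 0.480226 = 0.022716.
Hence σ₀² = 1/0.022716 ≈ 44.0.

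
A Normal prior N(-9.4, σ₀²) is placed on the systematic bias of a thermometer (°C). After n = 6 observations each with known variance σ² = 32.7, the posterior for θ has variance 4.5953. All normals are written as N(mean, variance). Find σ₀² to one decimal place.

σ₀² = 29.3

For the Normal–Normal model with known σ², precisions add: τ_n = τ₀ + n/σ².
So 1/σ₀² = 1/4.5953 − 6/32.7 = 0.217614 − 0.183486 = 0.034128.
Hence σ₀² = 1/0.034128 ≈ 29.3.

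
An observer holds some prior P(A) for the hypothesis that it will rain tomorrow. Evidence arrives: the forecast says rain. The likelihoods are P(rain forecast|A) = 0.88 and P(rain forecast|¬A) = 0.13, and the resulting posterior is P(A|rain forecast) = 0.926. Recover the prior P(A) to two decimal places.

In odds form, posterior odds = prior odds × likelihood ratio, so prior odds = posterior odds ÷ LR.
Posterior odds = 0.926/(1−0.926) = 12.5135. LR = 0.88/0.13 = 6.7692.
Prior odds = 12.5135/6.7692 = 1.8486, so P(A) = 1.8486/(1+1.8486) ≈ 0.65.

P(A) = 0.65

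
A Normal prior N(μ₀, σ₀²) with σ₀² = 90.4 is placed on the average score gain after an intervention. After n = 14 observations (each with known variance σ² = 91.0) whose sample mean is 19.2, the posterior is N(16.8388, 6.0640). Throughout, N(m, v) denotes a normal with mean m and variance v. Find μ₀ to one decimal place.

With known observation variance, the Normal–Normal posterior has precision τ_n = τ₀ + n/σ² and mean μ_n = (τ₀μ₀ + (n/σ²)x̄)/τ_n.
Here τ₀ = 1/90.4 = 0.011062 and τ_data = 14/91.0 = 0.153846, so τ_n = 0.164908.
Rearranging for μ₀: μ₀ = (μ_n·τ_n − τ_data·x̄)/τ₀ = (16.8388·0.164908 − 0.153846·19.2) / 0.011062 = -0.176990/0.011062 ≈ -16.0.

μ₀ = -16.0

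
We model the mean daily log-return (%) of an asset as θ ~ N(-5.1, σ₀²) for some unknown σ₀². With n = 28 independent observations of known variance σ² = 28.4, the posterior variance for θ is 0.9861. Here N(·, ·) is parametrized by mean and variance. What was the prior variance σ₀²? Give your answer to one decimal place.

Posterior precision equals prior precision plus data precision: 1/σ_n² = 1/σ₀² + n/σ².
So 1/σ₀² = 1/0.9861 − 28/28.4 = 1.014096 − 0.985915 = 0.028181.
Hence σ₀² = 1/0.028181 ≈ 35.5.

σ₀² = 35.5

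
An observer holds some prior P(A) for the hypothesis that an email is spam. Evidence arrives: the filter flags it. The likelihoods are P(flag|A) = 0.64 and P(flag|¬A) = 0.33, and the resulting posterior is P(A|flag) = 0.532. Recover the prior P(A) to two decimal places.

Bayes' rule in odds form gives O(A|E) = O(A)·[P(E|A)/P(E|¬A)], hence O(A) = O(A|E)/LR.
Posterior odds = 0.532/(1−0.532) = 1.1368. LR = 0.64/0.33 = 1.9394.
Prior odds = 1.1368/1.9394 = 0.5862, so P(A) = 0.5862/(1+0.5862) ≈ 0.37.

P(A) = 0.37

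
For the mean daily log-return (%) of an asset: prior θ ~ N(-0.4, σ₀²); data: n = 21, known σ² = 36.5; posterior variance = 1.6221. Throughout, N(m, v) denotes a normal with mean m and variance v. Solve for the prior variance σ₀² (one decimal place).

Posterior precision equals prior precision plus data precision: 1/σ_n² = 1/σ₀² + n/σ².
So 1/σ₀² = 1/1.6221 − 21/36.5 = 0.616485 − 0.575342 = 0.041143.
Hence σ₀² = 1/0.041143 ≈ 24.3.

σ₀² = 24.3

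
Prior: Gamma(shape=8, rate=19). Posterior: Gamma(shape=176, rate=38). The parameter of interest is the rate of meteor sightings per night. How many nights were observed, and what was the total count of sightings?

n = 19 nights with total 168 sightings

A Gamma(α, β) prior (rate parametrization) on a Poisson rate with n observations summing to S gives posterior Gamma(α+S, β+n).
Matching: Σxᵢ = 176 − 8 = 168 and n = 38 − 19 = 19.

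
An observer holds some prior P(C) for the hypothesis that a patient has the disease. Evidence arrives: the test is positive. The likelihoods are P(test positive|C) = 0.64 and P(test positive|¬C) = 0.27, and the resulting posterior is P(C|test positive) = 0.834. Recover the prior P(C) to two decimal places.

P(C) = 0.68

In odds form, posterior odds = prior odds × likelihood ratio, so prior odds = posterior odds ÷ LR.
Posterior odds = 0.834/(1−0.834) = 5.0241. LR = 0.64/0.27 = 2.3704.
Prior odds = 5.0241/2.3704 = 2.1195, so P(C) = 2.1195/(1+2.1195) ≈ 0.68.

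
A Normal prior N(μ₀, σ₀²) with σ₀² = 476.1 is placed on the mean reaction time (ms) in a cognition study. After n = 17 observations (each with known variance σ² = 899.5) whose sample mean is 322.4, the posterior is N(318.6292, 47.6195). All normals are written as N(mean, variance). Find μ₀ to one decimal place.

μ₀ = 284.7

With known observation variance, the Normal–Normal posterior has precision τ_n = τ₀ + n/σ² and mean μ_n = (τ₀μ₀ + (n/σ²)x̄)/τ_n.
Here τ₀ = 1/476.1 = 0.002100 and τ_data = 17/899.5 = 0.018899, so τ_n = 0.020999.
Rearranging for μ₀: μ₀ = (μ_n·τ_n − τ_data·x̄)/τ₀ = (318.6292·0.020999 − 0.018899·322.4) / 0.002100 = 0.597857/0.002100 ≈ 284.7.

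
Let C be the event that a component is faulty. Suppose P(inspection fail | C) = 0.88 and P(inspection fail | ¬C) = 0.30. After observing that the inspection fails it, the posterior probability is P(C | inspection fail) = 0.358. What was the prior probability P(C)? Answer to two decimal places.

Bayes' rule in odds form gives O(C|E) = O(C)·[P(E|C)/P(E|¬C)], hence O(C) = O(C|E)/LR.
Posterior odds = 0.358/(1−0.358) = 0.5576. LR = 0.88/0.30 = 2.9333.
Prior odds = 0.5576/2.9333 = 0.1901, so P(C) = 0.1901/(1+0.1901) ≈ 0.16.

P(C) = 0.16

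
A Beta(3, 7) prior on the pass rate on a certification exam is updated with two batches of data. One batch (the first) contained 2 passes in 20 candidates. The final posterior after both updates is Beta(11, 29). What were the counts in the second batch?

6 passes and 4 failures

Sequential conjugate updates are equivalent to a single update on the pooled data, so total successes = posterior α − prior α and total failures = posterior β − prior β.
Total across both batches: 11−3=8 passes, 29−7=22 failures.
Subtract the first batch: 8−2=6 passes and 22−18=4 failures.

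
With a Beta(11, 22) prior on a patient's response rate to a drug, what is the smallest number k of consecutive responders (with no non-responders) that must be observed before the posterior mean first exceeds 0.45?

After k responders and 0 non-responders the posterior is Beta(11+k, 22), with mean (11+k)/(11+22+k).
Set (11+k)/(33+k) > 0.45 and solve: k > (0.45·33 − 11)/(1 − 0.45) = 7.000.
The smallest integer exceeding 7.000 is 8.

k = 8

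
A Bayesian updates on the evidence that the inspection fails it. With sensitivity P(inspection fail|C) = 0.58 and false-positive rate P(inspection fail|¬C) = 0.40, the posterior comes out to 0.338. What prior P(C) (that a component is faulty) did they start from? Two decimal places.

Bayes' rule in odds form gives O(C|E) = O(C)·[P(E|C)/P(E|¬C)], hence O(C) = O(C|E)/LR.
Posterior odds = 0.338/(1−0.338) = 0.5106. LR = 0.58/0.40 = 1.4500.
Prior odds = 0.5106/1.4500 = 0.3521, so P(C) = 0.3521/(1+0.3521) ≈ 0.26.

P(C) = 0.26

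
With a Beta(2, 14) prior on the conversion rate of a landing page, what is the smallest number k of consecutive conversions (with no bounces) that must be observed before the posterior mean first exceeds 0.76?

k = 43

After k conversions and 0 bounces the posterior is Beta(2+k, 14), with mean (2+k)/(2+14+k).
Set (2+k)/(16+k) > 0.76 and solve: k > (0.76·16 − 2)/(1 − 0.76) = 42.333.
The smallest integer exceeding 42.333 is 43.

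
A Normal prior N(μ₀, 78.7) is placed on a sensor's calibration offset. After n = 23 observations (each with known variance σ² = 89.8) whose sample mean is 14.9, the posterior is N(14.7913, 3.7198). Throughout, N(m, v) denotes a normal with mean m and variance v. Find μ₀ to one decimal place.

The posterior mean is a precision-weighted average: μ_n = (τ₀μ₀ + τ_data·x̄)/(τ₀+τ_data), with τ₀=1/σ₀² and τ_data=n/σ².
Here τ₀ = 1/78.7 = 0.012706 and τ_data = 23/89.8 = 0.256125, so τ_n = 0.268831.
Rearranging for μ₀: μ₀ = (μ_n·τ_n − τ_data·x̄)/τ₀ = (14.7913·0.268831 − 0.256125·14.9) / 0.012706 = 0.160097/0.012706 ≈ 12.6.

μ₀ = 12.6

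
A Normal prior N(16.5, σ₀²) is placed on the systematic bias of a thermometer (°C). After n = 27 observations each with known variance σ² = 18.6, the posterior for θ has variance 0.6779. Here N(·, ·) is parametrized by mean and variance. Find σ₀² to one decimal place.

σ₀² = 42.5

For the Normal–Normal model with known σ², precisions add: τ_n = τ₀ + n/σ².
So 1/σ₀² = 1/0.6779 − 27/18.6 = 1.475144 − 1.451613 = 0.023531.
Hence σ₀² = 1/0.023531 ≈ 42.5.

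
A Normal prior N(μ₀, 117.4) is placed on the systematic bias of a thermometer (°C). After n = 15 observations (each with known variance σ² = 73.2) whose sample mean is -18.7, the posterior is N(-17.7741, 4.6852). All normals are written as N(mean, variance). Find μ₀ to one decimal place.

μ₀ = 4.5

The posterior mean is a precision-weighted average: μ_n = (τ₀μ₀ + τ_data·x̄)/(τ₀+τ_data), with τ₀=1/σ₀² and τ_data=n/σ².
Here τ₀ = 1/117.4 = 0.008518 and τ_data = 15/73.2 = 0.204918, so τ_n = 0.213436.
Rearranging for μ₀: μ₀ = (μ_n·τ_n − τ_data·x̄)/τ₀ = (-17.7741·0.213436 − 0.204918·-18.7) / 0.008518 = 0.038334/0.008518 ≈ 4.5.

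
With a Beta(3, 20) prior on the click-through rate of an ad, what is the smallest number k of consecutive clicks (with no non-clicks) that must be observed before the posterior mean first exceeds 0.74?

After k clicks and 0 non-clicks the posterior is Beta(3+k, 20), with mean (3+k)/(3+20+k).
Set (3+k)/(23+k) > 0.74 and solve: k > (0.74·23 − 3)/(1 − 0.74) = 53.923.
The smallest integer exceeding 53.923 is 54.

k = 54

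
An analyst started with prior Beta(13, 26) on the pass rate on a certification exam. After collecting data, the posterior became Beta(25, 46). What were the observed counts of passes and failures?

Beta is conjugate to the binomial likelihood: posterior = Beta(α+s, β+f).
So s = 25 − 13 = 12 and f = 46 − 26 = 20.

12 passes and 20 failures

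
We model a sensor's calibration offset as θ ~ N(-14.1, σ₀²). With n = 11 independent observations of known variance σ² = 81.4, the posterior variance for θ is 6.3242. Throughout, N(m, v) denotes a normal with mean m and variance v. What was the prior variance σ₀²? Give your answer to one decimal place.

For the Normal–Normal model with known σ², precisions add: τ_n = τ₀ + n/σ².
So 1/σ₀² = 1/6.3242 − 11/81.4 = 0.158123 − 0.135135 = 0.022988.
Hence σ₀² = 1/0.022988 ≈ 43.5.

σ₀² = 43.5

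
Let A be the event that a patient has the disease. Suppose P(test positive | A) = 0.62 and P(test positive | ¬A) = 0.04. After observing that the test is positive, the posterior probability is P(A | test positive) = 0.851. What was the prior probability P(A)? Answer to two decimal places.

P(A) = 0.27

Bayes' rule in odds form gives O(A|E) = O(A)·[P(E|A)/P(E|¬A)], hence O(A) = O(A|E)/LR.
Posterior odds = 0.851/(1−0.851) = 5.7114. LR = 0.62/0.04 = 15.5000.
Prior odds = 5.7114/15.5000 = 0.3685, so P(A) = 0.3685/(1+0.3685) ≈ 0.27.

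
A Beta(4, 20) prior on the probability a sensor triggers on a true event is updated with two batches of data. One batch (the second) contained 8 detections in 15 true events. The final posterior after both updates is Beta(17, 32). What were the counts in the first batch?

Sequential conjugate updates are equivalent to a single update on the pooled data, so total successes = posterior α − prior α and total failures = posterior β − prior β.
Total across both batches: 17−4=13 detections, 32−20=12 misses.
Subtract the second batch: 13−8=5 detections and 12−7=5 misses.

5 detections and 5 misses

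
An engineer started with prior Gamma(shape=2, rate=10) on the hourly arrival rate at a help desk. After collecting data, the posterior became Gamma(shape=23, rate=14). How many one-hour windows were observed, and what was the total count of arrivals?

A Gamma(α, β) prior (rate parametrization) on a Poisson rate with n observations summing to S gives posterior Gamma(α+S, β+n).
Matching: Σxᵢ = 23 − 2 = 21 and n = 14 − 10 = 4.

n = 4 one-hour windows with total 21 arrivals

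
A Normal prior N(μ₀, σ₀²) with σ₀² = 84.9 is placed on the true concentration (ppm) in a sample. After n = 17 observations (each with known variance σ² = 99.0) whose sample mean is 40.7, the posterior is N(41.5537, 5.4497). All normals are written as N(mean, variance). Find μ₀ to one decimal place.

The posterior mean is a precision-weighted average: μ_n = (τ₀μ₀ + τ_data·x̄)/(τ₀+τ_data), with τ₀=1/σ₀² and τ_data=n/σ².
Here τ₀ = 1/84.9 = 0.011779 and τ_data = 17/99.0 = 0.171717, so τ_n = 0.183496.
Rearranging for μ₀: μ₀ = (μ_n·τ_n − τ_data·x̄)/τ₀ = (41.5537·0.183496 − 0.171717·40.7) / 0.011779 = 0.636056/0.011779 ≈ 54.0.

μ₀ = 54.0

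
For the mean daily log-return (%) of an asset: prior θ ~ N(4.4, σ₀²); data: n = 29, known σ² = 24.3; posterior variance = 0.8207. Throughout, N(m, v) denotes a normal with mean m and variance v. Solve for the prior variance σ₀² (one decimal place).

σ₀² = 39.9

Posterior precision equals prior precision plus data precision: 1/σ_n² = 1/σ₀² + n/σ².
So 1/σ₀² = 1/0.8207 − 29/24.3 = 1.218472 − 1.193416 = 0.025056.
Hence σ₀² = 1/0.025056 ≈ 39.9.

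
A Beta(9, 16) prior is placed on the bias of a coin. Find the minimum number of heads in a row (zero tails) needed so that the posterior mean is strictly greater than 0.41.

After k heads and 0 tails the posterior is Beta(9+k, 16), with mean (9+k)/(9+16+k).
Set (9+k)/(25+k) > 0.41 and solve: k > (0.41·25 − 9)/(1 − 0.41) = 2.119.
The smallest integer exceeding 2.119 is 3, and checking k=3: (12)/(28) = 0.4286 > 0.41.

k = 3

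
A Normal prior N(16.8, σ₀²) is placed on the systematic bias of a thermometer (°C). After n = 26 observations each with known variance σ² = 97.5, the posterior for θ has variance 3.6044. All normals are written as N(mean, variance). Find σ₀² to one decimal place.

σ₀² = 92.8

For the Normal–Normal model with known σ², precisions add: τ_n = τ₀ + n/σ².
So 1/σ₀² = 1/3.6044 − 26/97.5 = 0.277439 − 0.266667 = 0.010772.
Hence σ₀² = 1/0.010772 ≈ 92.8.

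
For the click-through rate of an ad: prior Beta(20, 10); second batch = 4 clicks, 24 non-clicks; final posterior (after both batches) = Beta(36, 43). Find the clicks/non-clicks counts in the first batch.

Because Beta–binomial updating is additive in the counts, the combined data contributed (α_post−α_prior, β_post−β_prior) successes and failures.
Total across both batches: 36−20=16 clicks, 43−10=33 non-clicks.
Subtract the second batch: 16−4=12 clicks and 33−24=9 non-clicks.

12 clicks and 9 non-clicks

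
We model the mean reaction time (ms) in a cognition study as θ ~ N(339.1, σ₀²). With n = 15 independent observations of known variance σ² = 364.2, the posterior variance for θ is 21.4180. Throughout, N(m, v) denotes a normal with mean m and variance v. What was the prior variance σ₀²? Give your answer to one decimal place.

σ₀² = 181.7

For the Normal–Normal model with known σ², precisions add: τ_n = τ₀ + n/σ².
So 1/σ₀² = 1/21.4180 − 15/364.2 = 0.046690 − 0.041186 = 0.005504.
Hence σ₀² = 1/0.005504 ≈ 181.7.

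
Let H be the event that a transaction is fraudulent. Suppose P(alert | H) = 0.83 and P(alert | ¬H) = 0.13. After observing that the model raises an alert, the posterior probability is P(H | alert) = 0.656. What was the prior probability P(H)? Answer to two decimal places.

In odds form, posterior odds = prior odds × likelihood ratio, so prior odds = posterior odds ÷ LR.
Posterior odds = 0.656/(1−0.656) = 1.9070. LR = 0.83/0.13 = 6.3846.
Prior odds = 1.9070/6.3846 = 0.2987, so P(H) = 0.2987/(1+0.2987) ≈ 0.23.

P(H) = 0.23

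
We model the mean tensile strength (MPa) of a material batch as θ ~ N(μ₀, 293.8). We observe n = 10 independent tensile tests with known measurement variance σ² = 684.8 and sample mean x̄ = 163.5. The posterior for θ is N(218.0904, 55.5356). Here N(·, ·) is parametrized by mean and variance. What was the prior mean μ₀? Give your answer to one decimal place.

μ₀ = 452.3

With known observation variance, the Normal–Normal posterior has precision τ_n = τ₀ + n/σ² and mean μ_n = (τ₀μ₀ + (n/σ²)x̄)/τ_n.
Here τ₀ = 1/293.8 = 0.003404 and τ_data = 10/684.8 = 0.014603, so τ_n = 0.018007.
Rearranging for μ₀: μ₀ = (μ_n·τ_n − τ_data·x̄)/τ₀ = (218.0904·0.018007 − 0.014603·163.5) / 0.003404 = 1.539563/0.003404 ≈ 452.3.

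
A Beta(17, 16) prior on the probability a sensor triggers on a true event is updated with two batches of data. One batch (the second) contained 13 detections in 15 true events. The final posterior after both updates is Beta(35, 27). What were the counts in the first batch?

5 detections and 9 misses

Because Beta–binomial updating is additive in the counts, the combined data contributed (α_post−α_prior, β_post−β_prior) successes and failures.
Total across both batches: 35−17=18 detections, 27−16=11 misses.
Subtract the second batch: 18−13=5 detections and 11−2=9 misses.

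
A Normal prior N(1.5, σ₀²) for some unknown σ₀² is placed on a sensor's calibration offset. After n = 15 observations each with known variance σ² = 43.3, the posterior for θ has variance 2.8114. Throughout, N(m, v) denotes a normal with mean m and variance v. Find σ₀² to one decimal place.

Posterior precision equals prior precision plus data precision: 1/σ_n² = 1/σ₀² + n/σ².
So 1/σ₀² = 1/2.8114 − 15/43.3 = 0.355695 − 0.346420 = 0.009275.
Hence σ₀² = 1/0.009275 ≈ 107.8.

σ₀² = 107.8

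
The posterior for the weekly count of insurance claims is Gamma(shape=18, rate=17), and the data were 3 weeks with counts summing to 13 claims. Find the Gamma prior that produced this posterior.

Gamma(shape=5, rate=14)

A Gamma(α, β) prior (rate parametrization) on a Poisson rate with n observations summing to S gives posterior Gamma(α+S, β+n).
So α = 18 − 13 = 5 and β = 17 − 3 = 14.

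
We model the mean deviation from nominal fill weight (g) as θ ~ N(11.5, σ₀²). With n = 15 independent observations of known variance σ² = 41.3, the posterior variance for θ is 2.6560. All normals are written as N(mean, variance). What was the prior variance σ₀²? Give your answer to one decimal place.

σ₀² = 75.1

Posterior precision equals prior precision plus data precision: 1/σ_n² = 1/σ₀² + n/σ².
So 1/σ₀² = 1/2.6560 − 15/41.3 = 0.376506 − 0.363196 = 0.013310.
Hence σ₀² = 1/0.013310 ≈ 75.1.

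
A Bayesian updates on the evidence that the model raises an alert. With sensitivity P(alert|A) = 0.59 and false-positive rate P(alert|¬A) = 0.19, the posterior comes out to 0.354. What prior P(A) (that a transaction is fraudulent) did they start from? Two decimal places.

P(A) = 0.15

In odds form, posterior odds = prior odds × likelihood ratio, so prior odds = posterior odds ÷ LR.
Posterior odds = 0.354/(1−0.354) = 0.5480. LR = 0.59/0.19 = 3.1053.
Prior odds = 0.5480/3.1053 = 0.1765, so P(A) = 0.1765/(1+0.1765) ≈ 0.15.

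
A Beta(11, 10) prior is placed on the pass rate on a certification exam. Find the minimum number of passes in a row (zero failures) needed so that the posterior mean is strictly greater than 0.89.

After k passes and 0 failures the posterior is Beta(11+k, 10), with mean (11+k)/(11+10+k).
Set (11+k)/(21+k) > 0.89 and solve: k > (0.89·21 − 11)/(1 − 0.89) = 69.909.
The smallest integer exceeding 69.909 is 70.

k = 70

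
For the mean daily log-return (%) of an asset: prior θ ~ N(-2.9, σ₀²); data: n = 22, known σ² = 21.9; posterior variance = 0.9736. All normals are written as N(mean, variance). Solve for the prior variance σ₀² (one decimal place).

For the Normal–Normal model with known σ², precisions add: τ_n = τ₀ + n/σ².
So 1/σ₀² = 1/0.9736 − 22/21.9 = 1.027116 − 1.004566 = 0.022550.
Hence σ₀² = 1/0.022550 ≈ 44.3.

σ₀² = 44.3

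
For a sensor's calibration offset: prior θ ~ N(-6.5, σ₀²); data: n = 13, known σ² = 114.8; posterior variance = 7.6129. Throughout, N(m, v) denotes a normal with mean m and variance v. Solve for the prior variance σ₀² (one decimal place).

σ₀² = 55.2

Posterior precision equals prior precision plus data precision: 1/σ_n² = 1/σ₀² + n/σ².
So 1/σ₀² = 1/7.6129 − 13/114.8 = 0.131356 − 0.113240 = 0.018116.
Hence σ₀² = 1/0.018116 ≈ 55.2.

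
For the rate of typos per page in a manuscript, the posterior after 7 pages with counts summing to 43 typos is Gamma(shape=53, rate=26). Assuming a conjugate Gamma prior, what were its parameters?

Gamma(shape=10, rate=19)

Gamma–Poisson conjugacy: posterior shape = α + Σxᵢ, posterior rate = β + n.
So α = 53 − 43 = 10 and β = 26 − 7 = 19.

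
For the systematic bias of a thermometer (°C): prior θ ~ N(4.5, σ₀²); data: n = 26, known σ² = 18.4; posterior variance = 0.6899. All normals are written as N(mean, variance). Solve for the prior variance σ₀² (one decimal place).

σ₀² = 27.4

For the Normal–Normal model with known σ², precisions add: τ_n = τ₀ + n/σ².
So 1/σ₀² = 1/0.6899 − 26/18.4 = 1.449485 − 1.413043 = 0.036442.
Hence σ₀² = 1/0.036442 ≈ 27.4.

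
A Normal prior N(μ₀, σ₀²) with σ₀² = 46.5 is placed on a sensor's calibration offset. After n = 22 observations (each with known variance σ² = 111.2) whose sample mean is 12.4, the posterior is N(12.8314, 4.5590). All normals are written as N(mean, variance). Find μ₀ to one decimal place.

μ₀ = 16.8

With known observation variance, the Normal–Normal posterior has precision τ_n = τ₀ + n/σ² and mean μ_n = (τ₀μ₀ + (n/σ²)x̄)/τ_n.
Here τ₀ = 1/46.5 = 0.021505 and τ_data = 22/111.2 = 0.197842, so τ_n = 0.219347.
Rearranging for μ₀: μ₀ = (μ_n·τ_n − τ_data·x̄)/τ₀ = (12.8314·0.219347 − 0.197842·12.4) / 0.021505 = 0.361288/0.021505 ≈ 16.8.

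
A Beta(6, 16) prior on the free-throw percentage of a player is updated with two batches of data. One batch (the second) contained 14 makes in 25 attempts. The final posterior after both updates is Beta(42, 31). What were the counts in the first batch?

22 makes and 4 misses

Because Beta–binomial updating is additive in the counts, the combined data contributed (α_post−α_prior, β_post−β_prior) successes and failures.
Total across both batches: 42−6=36 makes, 31−16=15 misses.
Subtract the second batch: 36−14=22 makes and 15−11=4 misses.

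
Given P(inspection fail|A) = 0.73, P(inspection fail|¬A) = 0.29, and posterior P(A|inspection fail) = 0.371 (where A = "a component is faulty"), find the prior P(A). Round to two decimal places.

P(A) = 0.19

Bayes' rule in odds form gives O(A|E) = O(A)·[P(E|A)/P(E|¬A)], hence O(A) = O(A|E)/LR.
Posterior odds = 0.371/(1−0.371) = 0.5898. LR = 0.73/0.29 = 2.5172.
Prior odds = 0.5898/2.5172 = 0.2343, so P(A) = 0.2343/(1+0.2343) ≈ 0.19.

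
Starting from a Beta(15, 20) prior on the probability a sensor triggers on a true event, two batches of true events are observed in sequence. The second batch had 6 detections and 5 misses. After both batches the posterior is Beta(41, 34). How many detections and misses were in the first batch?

20 detections and 9 misses

Because Beta–binomial updating is additive in the counts, the combined data contributed (α_post−α_prior, β_post−β_prior) successes and failures.
Total across both batches: 41−15=26 detections, 34−20=14 misses.
Subtract the second batch: 26−6=20 detections and 14−5=9 misses.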